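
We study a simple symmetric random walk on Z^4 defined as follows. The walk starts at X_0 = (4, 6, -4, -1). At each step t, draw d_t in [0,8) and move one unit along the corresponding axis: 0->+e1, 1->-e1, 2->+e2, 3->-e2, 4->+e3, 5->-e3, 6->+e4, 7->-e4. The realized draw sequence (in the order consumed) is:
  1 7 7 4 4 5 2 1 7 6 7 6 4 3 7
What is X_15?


(2, 6, -2, -4)

t=0: X=(4, 6, -4, -1), d=1 → -e1, X_1=(3, 6, -4, -1)
t=1: X=(3, 6, -4, -1), d=7 → -e4, X_2=(3, 6, -4, -2)
t=2: X=(3, 6, -4, -2), d=7 → -e4, X_3=(3, 6, -4, -3)
t=3: X=(3, 6, -4, -3), d=4 → +e3, X_4=(3, 6, -3, -3)
t=4: X=(3, 6, -3, -3), d=4 → +e3, X_5=(3, 6, -2, -3)
t=5: X=(3, 6, -2, -3), d=5 → -e3, X_6=(3, 6, -3, -3)
t=6: X=(3, 6, -3, -3), d=2 → +e2, X_7=(3, 7, -3, -3)
t=7: X=(3, 7, -3, -3), d=1 → -e1, X_8=(2, 7, -3, -3)
t=8: X=(2, 7, -3, -3), d=7 → -e4, X_9=(2, 7, -3, -4)
t=9: X=(2, 7, -3, -4), d=6 → +e4, X_10=(2, 7, -3, -3)
t=10: X=(2, 7, -3, -3), d=7 → -e4, X_11=(2, 7, -3, -4)
t=11: X=(2, 7, -3, -4), d=6 → +e4, X_12=(2, 7, -3, -3)
t=12: X=(2, 7, -3, -3), d=4 → +e3, X_13=(2, 7, -2, -3)
t=13: X=(2, 7, -2, -3), d=3 → -e2, X_14=(2, 6, -2, -3)
t=14: X=(2, 6, -2, -3), d=7 → -e4, X_15=(2, 6, -2, -4)


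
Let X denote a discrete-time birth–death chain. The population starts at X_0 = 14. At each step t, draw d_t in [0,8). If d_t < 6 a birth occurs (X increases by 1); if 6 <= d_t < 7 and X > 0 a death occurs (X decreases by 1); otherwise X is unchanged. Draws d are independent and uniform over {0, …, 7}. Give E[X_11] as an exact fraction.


X can drop by at most 1 per step and X_0 = 14 > T = 11, so X_t >= 14 − t >= 3 > 0 for every t <= 11: the floor at 0 (the 'and X > 0' condition) never binds. Hence X_11 = X_0 + Σ_{t<11} Y_t with i.i.d. increments Y_t = y(d_t) ∈ {+1, −1, 0}.
Outcome values over d=0..7: [1, 1, 1, 1, 1, 1, -1, 0]
Σy = 5, Σy² = 7, M = 8
μ = 5/8 = 5/8,  σ² = 7/8 − (5/8)² = 31/64
E[X_11] = 14 + 11·(5/8) = 167/8

167/8


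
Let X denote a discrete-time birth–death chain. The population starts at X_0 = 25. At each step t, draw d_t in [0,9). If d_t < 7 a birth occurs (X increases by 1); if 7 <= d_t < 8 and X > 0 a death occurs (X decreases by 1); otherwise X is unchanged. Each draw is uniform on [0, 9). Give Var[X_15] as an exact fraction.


20/3

X can drop by at most 1 per step and X_0 = 25 > T = 15, so X_t >= 25 − t >= 10 > 0 for every t <= 15: the floor at 0 (the 'and X > 0' condition) never binds. Hence X_15 = X_0 + Σ_{t<15} Y_t with i.i.d. increments Y_t = y(d_t) ∈ {+1, −1, 0}.
Outcome values over d=0..8: [1, 1, 1, 1, 1, 1, 1, -1, 0]
Σy = 6, Σy² = 8, M = 9
μ = 6/9 = 2/3,  σ² = 8/9 − (2/3)² = 4/9
Independent increments: Var[X_15] = 15·σ² = 15·(4/9) = 20/3


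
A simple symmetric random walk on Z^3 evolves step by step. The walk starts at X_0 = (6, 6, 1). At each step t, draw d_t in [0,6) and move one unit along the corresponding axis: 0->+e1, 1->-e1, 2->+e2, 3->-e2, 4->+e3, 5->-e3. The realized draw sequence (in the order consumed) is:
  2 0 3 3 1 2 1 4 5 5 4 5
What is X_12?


t=0: X=(6, 6, 1), d=2 → +e2, X_1=(6, 7, 1)
t=1: X=(6, 7, 1), d=0 → +e1, X_2=(7, 7, 1)
t=2: X=(7, 7, 1), d=3 → -e2, X_3=(7, 6, 1)
t=3: X=(7, 6, 1), d=3 → -e2, X_4=(7, 5, 1)
t=4: X=(7, 5, 1), d=1 → -e1, X_5=(6, 5, 1)
t=5: X=(6, 5, 1), d=2 → +e2, X_6=(6, 6, 1)
t=6: X=(6, 6, 1), d=1 → -e1, X_7=(5, 6, 1)
t=7: X=(5, 6, 1), d=4 → +e3, X_8=(5, 6, 2)
t=8: X=(5, 6, 2), d=5 → -e3, X_9=(5, 6, 1)
t=9: X=(5, 6, 1), d=5 → -e3, X_10=(5, 6, 0)
t=10: X=(5, 6, 0), d=4 → +e3, X_11=(5, 6, 1)
t=11: X=(5, 6, 1), d=5 → -e3, X_12=(5, 6, 0)

(5, 6, 0)


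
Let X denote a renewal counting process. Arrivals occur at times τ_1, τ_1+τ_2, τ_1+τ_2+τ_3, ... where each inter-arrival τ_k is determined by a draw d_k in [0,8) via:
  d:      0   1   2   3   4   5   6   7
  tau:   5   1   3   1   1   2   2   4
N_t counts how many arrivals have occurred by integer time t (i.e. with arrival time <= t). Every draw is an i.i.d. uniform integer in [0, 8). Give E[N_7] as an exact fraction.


5949171/2097152

Inter-arrival values over d=0..7: [5, 1, 3, 1, 1, 2, 2, 4]
Each d has probability 1/8, so the pmf of τ is: f(1) = 3/8, f(2) = 1/4, f(3) = 1/8, f(4) = 1/8, f(5) = 1/8
Renewal equation for m(n) = E[N_n]: condition on τ_1 = k (if k <= n, one arrival plus a fresh copy on the remaining n−k steps): m(n) = F(n) + Σ_{k<=n} f(k)·m(n−k), where F(n) = P(τ <= n) and m(0) = 0
m(1) = F(1) = 3/8
m(2) = F(2) + f(1)·m(1) = 5/8 + 3/8·3/8 = 49/64
m(3) = F(3) + f(1)·m(2) + f(2)·m(1) = 3/4 + 3/8·49/64 + 1/4·3/8 = 579/512
m(4) = F(4) + f(1)·m(3) + f(2)·m(2) + f(3)·m(1) = 7/8 + 3/8·579/512 + 1/4·49/64 + 1/8·3/8 = 6297/4096
m(5) = F(5) + f(1)·m(4) + f(2)·m(3) + f(3)·m(2) + f(4)·m(1) = 1 + 3/8·6297/4096 + 1/4·579/512 + 1/8·49/64 + 1/8·3/8 = 65595/32768
m(6) = F(6) + f(1)·m(5) + f(2)·m(4) + f(3)·m(3) + f(4)·m(2) + f(5)·m(1) = 1 + 3/8·65595/32768 + 1/4·6297/4096 + 1/8·579/512 + 1/8·49/64 + 1/8·3/8 = 634113/262144
m(7) = F(7) + f(1)·m(6) + f(2)·m(5) + f(3)·m(4) + f(4)·m(3) + f(5)·m(2) = 1 + 3/8·634113/262144 + 1/4·65595/32768 + 1/8·6297/4096 + 1/8·579/512 + 1/8·49/64 = 5949171/2097152
E[N_7] = m(7) = 5949171/2097152


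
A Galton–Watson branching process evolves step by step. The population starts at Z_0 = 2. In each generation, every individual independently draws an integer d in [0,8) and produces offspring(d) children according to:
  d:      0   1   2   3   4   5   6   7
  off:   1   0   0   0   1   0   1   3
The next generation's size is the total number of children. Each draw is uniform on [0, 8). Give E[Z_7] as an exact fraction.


Outcome values over d=0..7: [1, 0, 0, 0, 1, 0, 1, 3]
Σy = 6, Σy² = 12, M = 8
μ = 6/8 = 3/4,  σ² = 12/8 − (3/4)² = 15/16
E[Z_0] = 2
E[Z_1] = 3/4·E[Z_0] = 3/2
E[Z_2] = 3/4·E[Z_1] = 9/8
E[Z_3] = 3/4·E[Z_2] = 27/32
E[Z_4] = 3/4·E[Z_3] = 81/128
E[Z_5] = 3/4·E[Z_4] = 243/512
E[Z_6] = 3/4·E[Z_5] = 729/2048
E[Z_7] = 3/4·E[Z_6] = 2187/8192

2187/8192


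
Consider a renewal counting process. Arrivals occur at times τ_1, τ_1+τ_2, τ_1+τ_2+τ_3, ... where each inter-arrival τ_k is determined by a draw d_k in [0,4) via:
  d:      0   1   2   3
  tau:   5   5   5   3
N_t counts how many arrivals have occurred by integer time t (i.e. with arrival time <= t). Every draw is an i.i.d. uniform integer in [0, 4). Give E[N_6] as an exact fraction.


Inter-arrival values over d=0..3: [5, 5, 5, 3]
Each d has probability 1/4, so the pmf of τ is: f(3) = 1/4, f(5) = 3/4
Renewal equation for m(n) = E[N_n]: condition on τ_1 = k (if k <= n, one arrival plus a fresh copy on the remaining n−k steps): m(n) = F(n) + Σ_{k<=n} f(k)·m(n−k), where F(n) = P(τ <= n) and m(0) = 0
m(1) = F(1) = 0
m(2) = F(2) = 0
m(3) = F(3) = 1/4
m(4) = F(4) = 1/4
m(5) = F(5) = 1
m(6) = F(6) + f(3)·m(3) = 1 + 1/4·1/4 = 17/16
E[N_6] = m(6) = 17/16

17/16


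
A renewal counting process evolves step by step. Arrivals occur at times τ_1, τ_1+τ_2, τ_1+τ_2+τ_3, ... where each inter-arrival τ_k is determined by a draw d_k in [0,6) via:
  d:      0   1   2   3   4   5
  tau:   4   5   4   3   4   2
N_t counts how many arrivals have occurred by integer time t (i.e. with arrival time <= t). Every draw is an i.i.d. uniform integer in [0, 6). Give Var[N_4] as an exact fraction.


227/1296

Inter-arrival values over d=0..5: [4, 5, 4, 3, 4, 2]
Each d has probability 1/6, so the pmf of τ is: f(2) = 1/6, f(3) = 1/6, f(4) = 1/2, f(5) = 1/6
Let p_n(j) = P(N_n = j), with p_0 = [1]. Condition on τ_1: p_n(0) = P(τ > n), and for j >= 1, p_n(j) = Σ_{k<=n} f(k)·p_{n−k}(j−1)
p_1 = [1]  (j = 0)
p_2 = [5/6, 1/6]  (j = 0..1)
p_3 = [2/3, 1/3]  (j = 0..1)
p_4 = [1/6, 29/36, 1/36]  (j = 0..2)
E[N_4] = Σ j·p_4(j) = 31/36;  E[N_4²] = Σ j²·p_4(j) = 11/12
Var[N_4] = 11/12 − (31/36)² = 227/1296


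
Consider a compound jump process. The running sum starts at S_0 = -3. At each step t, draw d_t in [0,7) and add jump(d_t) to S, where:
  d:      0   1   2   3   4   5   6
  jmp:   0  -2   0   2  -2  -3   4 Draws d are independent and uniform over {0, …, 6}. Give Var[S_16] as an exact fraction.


4128/49

Outcome values over d=0..6: [0, -2, 0, 2, -2, -3, 4]
Σy = -1, Σy² = 37, M = 7
μ = -1/7 = -1/7,  σ² = 37/7 − (-1/7)² = 258/49
Independent increments: Var[S_16] = 16·σ² = 16·(258/49) = 4128/49


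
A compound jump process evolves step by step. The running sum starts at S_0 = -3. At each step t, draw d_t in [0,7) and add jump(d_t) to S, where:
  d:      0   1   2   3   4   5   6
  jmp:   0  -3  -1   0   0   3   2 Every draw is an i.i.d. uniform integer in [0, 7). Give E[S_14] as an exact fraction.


-1

Outcome values over d=0..6: [0, -3, -1, 0, 0, 3, 2]
Σy = 1, Σy² = 23, M = 7
μ = 1/7 = 1/7,  σ² = 23/7 − (1/7)² = 160/49
E[S_14] = -3 + 14·(1/7) = -1


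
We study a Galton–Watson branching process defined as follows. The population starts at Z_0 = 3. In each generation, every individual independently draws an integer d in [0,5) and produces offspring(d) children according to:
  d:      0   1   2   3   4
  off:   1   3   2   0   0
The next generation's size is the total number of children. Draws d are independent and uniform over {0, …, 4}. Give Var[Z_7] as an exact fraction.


960400789632/6103515625

Outcome values over d=0..4: [1, 3, 2, 0, 0]
Σy = 6, Σy² = 14, M = 5
μ = 6/5 = 6/5,  σ² = 14/5 − (6/5)² = 34/25
V_0 = 0, E_0 = 3
V_1 = 34/25·E_0 + (6/5)²·V_0 = 102/25;  E_1 = 18/5
V_2 = 34/25·E_1 + (6/5)²·V_1 = 6732/625;  E_2 = 108/25
V_3 = 34/25·E_2 + (6/5)²·V_2 = 334152/15625;  E_3 = 648/125
V_4 = 34/25·E_3 + (6/5)²·V_3 = 14783472/390625;  E_4 = 3888/625
V_5 = 34/25·E_4 + (6/5)²·V_4 = 614824992/9765625;  E_5 = 23328/3125
V_6 = 34/25·E_5 + (6/5)²·V_5 = 24612299712/244140625;  E_6 = 139968/15625
V_7 = 34/25·E_6 + (6/5)²·V_6 = 960400789632/6103515625;  E_7 = 839808/78125


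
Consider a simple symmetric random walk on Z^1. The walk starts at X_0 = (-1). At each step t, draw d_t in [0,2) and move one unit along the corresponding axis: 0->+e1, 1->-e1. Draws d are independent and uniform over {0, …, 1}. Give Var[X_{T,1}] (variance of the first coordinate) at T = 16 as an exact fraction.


16

Outcome values over d=0..1: [1, -1]
Σy = 0, Σy² = 2, M = 2
μ = 0/2 = 0,  σ² = 2/2 − (0)² = 1
Independent increments: Var[X_16] = 16·σ² = 16·(1) = 16


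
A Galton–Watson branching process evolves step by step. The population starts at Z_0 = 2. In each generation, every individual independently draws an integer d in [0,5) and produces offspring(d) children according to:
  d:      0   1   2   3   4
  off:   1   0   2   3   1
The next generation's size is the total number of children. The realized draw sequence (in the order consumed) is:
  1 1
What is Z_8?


0

gen 0: Z_0=2, draws=[1, 1], offspring=[0, 0], Z_1=0
gen 1: Z_1=0, draws=[], offspring=[], Z_2=0
gen 2: Z_2=0, draws=[], offspring=[], Z_3=0
gen 3: Z_3=0, draws=[], offspring=[], Z_4=0
gen 4: Z_4=0, draws=[], offspring=[], Z_5=0
gen 5: Z_5=0, draws=[], offspring=[], Z_6=0
gen 6: Z_6=0, draws=[], offspring=[], Z_7=0
gen 7: Z_7=0, draws=[], offspring=[], Z_8=0


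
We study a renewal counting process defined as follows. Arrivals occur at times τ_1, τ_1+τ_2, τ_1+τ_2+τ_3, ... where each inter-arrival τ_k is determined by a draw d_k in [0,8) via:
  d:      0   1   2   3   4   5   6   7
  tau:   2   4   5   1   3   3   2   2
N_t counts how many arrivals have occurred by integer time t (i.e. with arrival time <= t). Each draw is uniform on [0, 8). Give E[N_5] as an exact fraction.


Inter-arrival values over d=0..7: [2, 4, 5, 1, 3, 3, 2, 2]
Each d has probability 1/8, so the pmf of τ is: f(1) = 1/8, f(2) = 3/8, f(3) = 1/4, f(4) = 1/8, f(5) = 1/8
Renewal equation for m(n) = E[N_n]: condition on τ_1 = k (if k <= n, one arrival plus a fresh copy on the remaining n−k steps): m(n) = F(n) + Σ_{k<=n} f(k)·m(n−k), where F(n) = P(τ <= n) and m(0) = 0
m(1) = F(1) = 1/8
m(2) = F(2) + f(1)·m(1) = 1/2 + 1/8·1/8 = 33/64
m(3) = F(3) + f(1)·m(2) + f(2)·m(1) = 3/4 + 1/8·33/64 + 3/8·1/8 = 441/512
m(4) = F(4) + f(1)·m(3) + f(2)·m(2) + f(3)·m(1) = 7/8 + 1/8·441/512 + 3/8·33/64 + 1/4·1/8 = 4945/4096
m(5) = F(5) + f(1)·m(4) + f(2)·m(3) + f(3)·m(2) + f(4)·m(1) = 1 + 1/8·4945/4096 + 3/8·441/512 + 1/4·33/64 + 1/8·1/8 = 53033/32768
E[N_5] = m(5) = 53033/32768

53033/32768


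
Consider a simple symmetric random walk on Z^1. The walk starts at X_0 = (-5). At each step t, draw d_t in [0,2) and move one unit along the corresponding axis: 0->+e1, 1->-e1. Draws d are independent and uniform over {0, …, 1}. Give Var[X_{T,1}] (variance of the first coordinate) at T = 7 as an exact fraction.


7

Outcome values over d=0..1: [1, -1]
Σy = 0, Σy² = 2, M = 2
μ = 0/2 = 0,  σ² = 2/2 − (0)² = 1
Independent increments: Var[X_7] = 7·σ² = 7·(1) = 7


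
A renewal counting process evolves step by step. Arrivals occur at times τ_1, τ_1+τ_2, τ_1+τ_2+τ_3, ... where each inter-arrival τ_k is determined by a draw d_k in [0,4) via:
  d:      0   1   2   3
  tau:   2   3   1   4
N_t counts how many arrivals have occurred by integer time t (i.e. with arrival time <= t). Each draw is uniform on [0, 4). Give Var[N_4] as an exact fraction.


Inter-arrival values over d=0..3: [2, 3, 1, 4]
Each d has probability 1/4, so the pmf of τ is: f(1) = 1/4, f(2) = 1/4, f(3) = 1/4, f(4) = 1/4
Let p_n(j) = P(N_n = j), with p_0 = [1]. Condition on τ_1: p_n(0) = P(τ > n), and for j >= 1, p_n(j) = Σ_{k<=n} f(k)·p_{n−k}(j−1)
p_1 = [3/4, 1/4]  (j = 0..1)
p_2 = [1/2, 7/16, 1/16]  (j = 0..2)
p_3 = [1/4, 9/16, 11/64, 1/64]  (j = 0..3)
p_4 = [0, 5/8, 5/16, 15/256, 1/256]  (j = 0..4)
E[N_4] = Σ j·p_4(j) = 369/256;  E[N_4²] = Σ j²·p_4(j) = 631/256
Var[N_4] = 631/256 − (369/256)² = 25375/65536

25375/65536


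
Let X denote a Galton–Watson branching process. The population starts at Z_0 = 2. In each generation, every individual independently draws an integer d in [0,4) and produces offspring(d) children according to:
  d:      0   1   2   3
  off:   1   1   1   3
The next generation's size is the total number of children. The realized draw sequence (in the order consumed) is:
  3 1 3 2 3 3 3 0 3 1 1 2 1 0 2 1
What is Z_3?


14

gen 0: Z_0=2, draws=[3, 1], offspring=[3, 1], Z_1=4
gen 1: Z_1=4, draws=[3, 2, 3, 3], offspring=[3, 1, 3, 3], Z_2=10
gen 2: Z_2=10, draws=[3, 0, 3, 1, 1, 2, 1, 0, 2, 1], offspring=[3, 1, 3, 1, 1, 1, 1, 1, 1, 1], Z_3=14


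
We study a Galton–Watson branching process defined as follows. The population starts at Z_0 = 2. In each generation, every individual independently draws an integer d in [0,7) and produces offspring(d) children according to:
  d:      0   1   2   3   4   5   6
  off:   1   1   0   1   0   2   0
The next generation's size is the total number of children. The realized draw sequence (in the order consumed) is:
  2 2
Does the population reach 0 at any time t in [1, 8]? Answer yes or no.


yes

gen 0: Z_0=2, draws=[2, 2], offspring=[0, 0], Z_1=0
gen 1: Z_1=0, draws=[], offspring=[], Z_2=0
gen 2: Z_2=0, draws=[], offspring=[], Z_3=0
gen 3: Z_3=0, draws=[], offspring=[], Z_4=0
gen 4: Z_4=0, draws=[], offspring=[], Z_5=0
gen 5: Z_5=0, draws=[], offspring=[], Z_6=0
gen 6: Z_6=0, draws=[], offspring=[], Z_7=0
gen 7: Z_7=0, draws=[], offspring=[], Z_8=0


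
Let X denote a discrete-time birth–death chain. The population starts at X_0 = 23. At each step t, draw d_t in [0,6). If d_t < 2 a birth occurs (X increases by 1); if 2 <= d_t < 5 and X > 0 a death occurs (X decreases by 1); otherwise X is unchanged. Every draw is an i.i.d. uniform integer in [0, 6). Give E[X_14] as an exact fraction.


X can drop by at most 1 per step and X_0 = 23 > T = 14, so X_t >= 23 − t >= 9 > 0 for every t <= 14: the floor at 0 (the 'and X > 0' condition) never binds. Hence X_14 = X_0 + Σ_{t<14} Y_t with i.i.d. increments Y_t = y(d_t) ∈ {+1, −1, 0}.
Outcome values over d=0..5: [1, 1, -1, -1, -1, 0]
Σy = -1, Σy² = 5, M = 6
μ = -1/6 = -1/6,  σ² = 5/6 − (-1/6)² = 29/36
E[X_14] = 23 + 14·(-1/6) = 62/3

62/3


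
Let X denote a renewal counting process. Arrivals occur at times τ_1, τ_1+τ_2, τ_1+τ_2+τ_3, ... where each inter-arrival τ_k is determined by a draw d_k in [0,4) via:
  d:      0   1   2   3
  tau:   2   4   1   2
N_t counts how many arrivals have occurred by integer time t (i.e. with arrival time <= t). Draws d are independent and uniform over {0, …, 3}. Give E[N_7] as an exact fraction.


Inter-arrival values over d=0..3: [2, 4, 1, 2]
Each d has probability 1/4, so the pmf of τ is: f(1) = 1/4, f(2) = 1/2, f(4) = 1/4
Renewal equation for m(n) = E[N_n]: condition on τ_1 = k (if k <= n, one arrival plus a fresh copy on the remaining n−k steps): m(n) = F(n) + Σ_{k<=n} f(k)·m(n−k), where F(n) = P(τ <= n) and m(0) = 0
m(1) = F(1) = 1/4
m(2) = F(2) + f(1)·m(1) = 3/4 + 1/4·1/4 = 13/16
m(3) = F(3) + f(1)·m(2) + f(2)·m(1) = 3/4 + 1/4·13/16 + 1/2·1/4 = 69/64
m(4) = F(4) + f(1)·m(3) + f(2)·m(2) = 1 + 1/4·69/64 + 1/2·13/16 = 429/256
m(5) = F(5) + f(1)·m(4) + f(2)·m(3) + f(4)·m(1) = 1 + 1/4·429/256 + 1/2·69/64 + 1/4·1/4 = 2069/1024
m(6) = F(6) + f(1)·m(5) + f(2)·m(4) + f(4)·m(2) = 1 + 1/4·2069/1024 + 1/2·429/256 + 1/4·13/16 = 10429/4096
m(7) = F(7) + f(1)·m(6) + f(2)·m(5) + f(4)·m(3) = 1 + 1/4·10429/4096 + 1/2·2069/1024 + 1/4·69/64 = 47781/16384
E[N_7] = m(7) = 47781/16384

47781/16384


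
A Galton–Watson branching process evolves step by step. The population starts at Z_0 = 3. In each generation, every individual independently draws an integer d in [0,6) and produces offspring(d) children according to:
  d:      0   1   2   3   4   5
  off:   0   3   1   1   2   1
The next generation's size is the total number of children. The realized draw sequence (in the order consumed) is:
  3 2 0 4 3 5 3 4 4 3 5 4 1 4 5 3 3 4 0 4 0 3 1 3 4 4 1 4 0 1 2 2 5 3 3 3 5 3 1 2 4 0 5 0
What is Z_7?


18

gen 0: Z_0=3, draws=[3, 2, 0], offspring=[1, 1, 0], Z_1=2
gen 1: Z_1=2, draws=[4, 3], offspring=[2, 1], Z_2=3
gen 2: Z_2=3, draws=[5, 3, 4], offspring=[1, 1, 2], Z_3=4
gen 3: Z_3=4, draws=[4, 3, 5, 4], offspring=[2, 1, 1, 2], Z_4=6
gen 4: Z_4=6, draws=[1, 4, 5, 3, 3, 4], offspring=[3, 2, 1, 1, 1, 2], Z_5=10
gen 5: Z_5=10, draws=[0, 4, 0, 3, 1, 3, 4, 4, 1, 4], offspring=[0, 2, 0, 1, 3, 1, 2, 2, 3, 2], Z_6=16
gen 6: Z_6=16, draws=[0, 1, 2, 2, 5, 3, 3, 3, 5, 3, 1, 2, 4, 0, 5, 0], offspring=[0, 3, 1, 1, 1, 1, 1, 1, 1, 1, 3, 1, 2, 0, 1, 0], Z_7=18


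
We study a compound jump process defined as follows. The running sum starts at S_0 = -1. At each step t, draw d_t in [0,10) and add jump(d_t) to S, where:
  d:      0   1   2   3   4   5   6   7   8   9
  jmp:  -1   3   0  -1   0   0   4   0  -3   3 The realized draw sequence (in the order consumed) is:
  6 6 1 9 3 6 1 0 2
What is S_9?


18

t=0: S=-1, d=6, jump=4, S_1=3
t=1: S=3, d=6, jump=4, S_2=7
t=2: S=7, d=1, jump=3, S_3=10
t=3: S=10, d=9, jump=3, S_4=13
t=4: S=13, d=3, jump=-1, S_5=12
t=5: S=12, d=6, jump=4, S_6=16
t=6: S=16, d=1, jump=3, S_7=19
t=7: S=19, d=0, jump=-1, S_8=18
t=8: S=18, d=2, jump=0, S_9=18


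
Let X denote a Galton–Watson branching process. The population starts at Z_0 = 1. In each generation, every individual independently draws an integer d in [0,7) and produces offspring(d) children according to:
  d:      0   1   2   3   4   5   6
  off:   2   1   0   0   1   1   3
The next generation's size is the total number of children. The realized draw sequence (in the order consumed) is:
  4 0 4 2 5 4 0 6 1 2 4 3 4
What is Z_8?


gen 0: Z_0=1, draws=[4], offspring=[1], Z_1=1
gen 1: Z_1=1, draws=[0], offspring=[2], Z_2=2
gen 2: Z_2=2, draws=[4, 2], offspring=[1, 0], Z_3=1
gen 3: Z_3=1, draws=[5], offspring=[1], Z_4=1
gen 4: Z_4=1, draws=[4], offspring=[1], Z_5=1
gen 5: Z_5=1, draws=[0], offspring=[2], Z_6=2
gen 6: Z_6=2, draws=[6, 1], offspring=[3, 1], Z_7=4
gen 7: Z_7=4, draws=[2, 4, 3, 4], offspring=[0, 1, 0, 1], Z_8=2

2


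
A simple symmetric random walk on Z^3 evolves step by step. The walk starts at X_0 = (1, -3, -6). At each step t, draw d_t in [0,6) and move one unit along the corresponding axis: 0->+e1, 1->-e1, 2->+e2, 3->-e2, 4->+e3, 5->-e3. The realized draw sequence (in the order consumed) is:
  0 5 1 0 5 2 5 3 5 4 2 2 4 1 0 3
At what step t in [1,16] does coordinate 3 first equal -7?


t=0: X=(1, -3, -6), d=0 → +e1, X_1=(2, -3, -6)
t=1: X=(2, -3, -6), d=5 → -e3, X_2=(2, -3, -7)
t=2: X=(2, -3, -7), d=1 → -e1, X_3=(1, -3, -7)
t=3: X=(1, -3, -7), d=0 → +e1, X_4=(2, -3, -7)
t=4: X=(2, -3, -7), d=5 → -e3, X_5=(2, -3, -8)
t=5: X=(2, -3, -8), d=2 → +e2, X_6=(2, -2, -8)
t=6: X=(2, -2, -8), d=5 → -e3, X_7=(2, -2, -9)
t=7: X=(2, -2, -9), d=3 → -e2, X_8=(2, -3, -9)
t=8: X=(2, -3, -9), d=5 → -e3, X_9=(2, -3, -10)
t=9: X=(2, -3, -10), d=4 → +e3, X_10=(2, -3, -9)
t=10: X=(2, -3, -9), d=2 → +e2, X_11=(2, -2, -9)
t=11: X=(2, -2, -9), d=2 → +e2, X_12=(2, -1, -9)
t=12: X=(2, -1, -9), d=4 → +e3, X_13=(2, -1, -8)
t=13: X=(2, -1, -8), d=1 → -e1, X_14=(1, -1, -8)
t=14: X=(1, -1, -8), d=0 → +e1, X_15=(2, -1, -8)
t=15: X=(2, -1, -8), d=3 → -e2, X_16=(2, -2, -8)

2


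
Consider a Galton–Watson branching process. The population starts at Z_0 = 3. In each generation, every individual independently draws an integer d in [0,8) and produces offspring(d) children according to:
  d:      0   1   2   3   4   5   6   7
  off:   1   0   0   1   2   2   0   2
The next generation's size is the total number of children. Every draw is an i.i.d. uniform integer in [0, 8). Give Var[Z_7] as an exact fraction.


63/4

Outcome values over d=0..7: [1, 0, 0, 1, 2, 2, 0, 2]
Σy = 8, Σy² = 14, M = 8
μ = 8/8 = 1,  σ² = 14/8 − (1)² = 3/4
V_0 = 0, E_0 = 3
V_1 = 3/4·E_0 + (1)²·V_0 = 9/4;  E_1 = 3
V_2 = 3/4·E_1 + (1)²·V_1 = 9/2;  E_2 = 3
V_3 = 3/4·E_2 + (1)²·V_2 = 27/4;  E_3 = 3
V_4 = 3/4·E_3 + (1)²·V_3 = 9;  E_4 = 3
V_5 = 3/4·E_4 + (1)²·V_4 = 45/4;  E_5 = 3
V_6 = 3/4·E_5 + (1)²·V_5 = 27/2;  E_6 = 3
V_7 = 3/4·E_6 + (1)²·V_6 = 63/4;  E_7 = 3


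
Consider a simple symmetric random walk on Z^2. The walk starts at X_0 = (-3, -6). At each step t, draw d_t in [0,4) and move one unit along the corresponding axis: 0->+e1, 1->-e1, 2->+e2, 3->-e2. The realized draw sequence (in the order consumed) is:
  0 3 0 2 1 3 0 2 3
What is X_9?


t=0: X=(-3, -6), d=0 → +e1, X_1=(-2, -6)
t=1: X=(-2, -6), d=3 → -e2, X_2=(-2, -7)
t=2: X=(-2, -7), d=0 → +e1, X_3=(-1, -7)
t=3: X=(-1, -7), d=2 → +e2, X_4=(-1, -6)
t=4: X=(-1, -6), d=1 → -e1, X_5=(-2, -6)
t=5: X=(-2, -6), d=3 → -e2, X_6=(-2, -7)
t=6: X=(-2, -7), d=0 → +e1, X_7=(-1, -7)
t=7: X=(-1, -7), d=2 → +e2, X_8=(-1, -6)
t=8: X=(-1, -6), d=3 → -e2, X_9=(-1, -7)

(-1, -7)


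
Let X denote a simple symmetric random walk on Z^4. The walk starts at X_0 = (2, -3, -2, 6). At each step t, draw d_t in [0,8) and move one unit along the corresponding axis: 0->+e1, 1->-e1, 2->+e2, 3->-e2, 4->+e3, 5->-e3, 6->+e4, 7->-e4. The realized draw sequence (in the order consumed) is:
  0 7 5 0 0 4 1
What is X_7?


t=0: X=(2, -3, -2, 6), d=0 → +e1, X_1=(3, -3, -2, 6)
t=1: X=(3, -3, -2, 6), d=7 → -e4, X_2=(3, -3, -2, 5)
t=2: X=(3, -3, -2, 5), d=5 → -e3, X_3=(3, -3, -3, 5)
t=3: X=(3, -3, -3, 5), d=0 → +e1, X_4=(4, -3, -3, 5)
t=4: X=(4, -3, -3, 5), d=0 → +e1, X_5=(5, -3, -3, 5)
t=5: X=(5, -3, -3, 5), d=4 → +e3, X_6=(5, -3, -2, 5)
t=6: X=(5, -3, -2, 5), d=1 → -e1, X_7=(4, -3, -2, 5)

(4, -3, -2, 5)


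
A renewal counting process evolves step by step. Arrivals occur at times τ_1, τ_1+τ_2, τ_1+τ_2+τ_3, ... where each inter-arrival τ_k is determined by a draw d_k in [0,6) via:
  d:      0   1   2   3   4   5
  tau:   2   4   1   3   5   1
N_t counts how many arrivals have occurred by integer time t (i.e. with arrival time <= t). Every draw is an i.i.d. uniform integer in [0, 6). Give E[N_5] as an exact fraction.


Inter-arrival values over d=0..5: [2, 4, 1, 3, 5, 1]
Each d has probability 1/6, so the pmf of τ is: f(1) = 1/3, f(2) = 1/6, f(3) = 1/6, f(4) = 1/6, f(5) = 1/6
Renewal equation for m(n) = E[N_n]: condition on τ_1 = k (if k <= n, one arrival plus a fresh copy on the remaining n−k steps): m(n) = F(n) + Σ_{k<=n} f(k)·m(n−k), where F(n) = P(τ <= n) and m(0) = 0
m(1) = F(1) = 1/3
m(2) = F(2) + f(1)·m(1) = 1/2 + 1/3·1/3 = 11/18
m(3) = F(3) + f(1)·m(2) + f(2)·m(1) = 2/3 + 1/3·11/18 + 1/6·1/3 = 25/27
m(4) = F(4) + f(1)·m(3) + f(2)·m(2) + f(3)·m(1) = 5/6 + 1/3·25/27 + 1/6·11/18 + 1/6·1/3 = 421/324
m(5) = F(5) + f(1)·m(4) + f(2)·m(3) + f(3)·m(2) + f(4)·m(1) = 1 + 1/3·421/324 + 1/6·25/27 + 1/6·11/18 + 1/6·1/3 = 424/243
E[N_5] = m(5) = 424/243

424/243


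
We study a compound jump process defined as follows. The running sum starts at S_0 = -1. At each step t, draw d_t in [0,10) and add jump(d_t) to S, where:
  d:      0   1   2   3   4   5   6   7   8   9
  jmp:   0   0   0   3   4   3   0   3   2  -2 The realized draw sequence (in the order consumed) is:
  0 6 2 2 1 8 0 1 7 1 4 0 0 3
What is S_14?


t=0: S=-1, d=0, jump=0, S_1=-1
t=1: S=-1, d=6, jump=0, S_2=-1
t=2: S=-1, d=2, jump=0, S_3=-1
t=3: S=-1, d=2, jump=0, S_4=-1
t=4: S=-1, d=1, jump=0, S_5=-1
t=5: S=-1, d=8, jump=2, S_6=1
t=6: S=1, d=0, jump=0, S_7=1
t=7: S=1, d=1, jump=0, S_8=1
t=8: S=1, d=7, jump=3, S_9=4
t=9: S=4, d=1, jump=0, S_10=4
t=10: S=4, d=4, jump=4, S_11=8
t=11: S=8, d=0, jump=0, S_12=8
t=12: S=8, d=0, jump=0, S_13=8
t=13: S=8, d=3, jump=3, S_14=11

11


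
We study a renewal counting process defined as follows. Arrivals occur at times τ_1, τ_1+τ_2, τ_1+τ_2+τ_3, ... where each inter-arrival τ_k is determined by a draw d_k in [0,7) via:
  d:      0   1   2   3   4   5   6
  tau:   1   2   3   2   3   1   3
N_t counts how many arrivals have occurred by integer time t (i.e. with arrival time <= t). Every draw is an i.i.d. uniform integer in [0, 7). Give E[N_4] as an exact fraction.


4013/2401

Inter-arrival values over d=0..6: [1, 2, 3, 2, 3, 1, 3]
Each d has probability 1/7, so the pmf of τ is: f(1) = 2/7, f(2) = 2/7, f(3) = 3/7
Renewal equation for m(n) = E[N_n]: condition on τ_1 = k (if k <= n, one arrival plus a fresh copy on the remaining n−k steps): m(n) = F(n) + Σ_{k<=n} f(k)·m(n−k), where F(n) = P(τ <= n) and m(0) = 0
m(1) = F(1) = 2/7
m(2) = F(2) + f(1)·m(1) = 4/7 + 2/7·2/7 = 32/49
m(3) = F(3) + f(1)·m(2) + f(2)·m(1) = 1 + 2/7·32/49 + 2/7·2/7 = 435/343
m(4) = F(4) + f(1)·m(3) + f(2)·m(2) + f(3)·m(1) = 1 + 2/7·435/343 + 2/7·32/49 + 3/7·2/7 = 4013/2401
E[N_4] = m(4) = 4013/2401


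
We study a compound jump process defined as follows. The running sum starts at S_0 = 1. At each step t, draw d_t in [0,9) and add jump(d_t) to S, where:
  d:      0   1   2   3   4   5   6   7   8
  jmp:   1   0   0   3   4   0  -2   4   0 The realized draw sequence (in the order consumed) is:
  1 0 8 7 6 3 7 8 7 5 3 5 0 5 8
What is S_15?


t=0: S=1, d=1, jump=0, S_1=1
t=1: S=1, d=0, jump=1, S_2=2
t=2: S=2, d=8, jump=0, S_3=2
t=3: S=2, d=7, jump=4, S_4=6
t=4: S=6, d=6, jump=-2, S_5=4
t=5: S=4, d=3, jump=3, S_6=7
t=6: S=7, d=7, jump=4, S_7=11
t=7: S=11, d=8, jump=0, S_8=11
t=8: S=11, d=7, jump=4, S_9=15
t=9: S=15, d=5, jump=0, S_10=15
t=10: S=15, d=3, jump=3, S_11=18
t=11: S=18, d=5, jump=0, S_12=18
t=12: S=18, d=0, jump=1, S_13=19
t=13: S=19, d=5, jump=0, S_14=19
t=14: S=19, d=8, jump=0, S_15=19

19


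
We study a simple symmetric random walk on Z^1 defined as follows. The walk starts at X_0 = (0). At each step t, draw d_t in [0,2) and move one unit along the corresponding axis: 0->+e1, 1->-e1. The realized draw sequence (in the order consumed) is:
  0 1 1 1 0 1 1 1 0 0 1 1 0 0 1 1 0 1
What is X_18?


(-4)

t=0: X=(0), d=0 → +e1, X_1=(1)
t=1: X=(1), d=1 → -e1, X_2=(0)
t=2: X=(0), d=1 → -e1, X_3=(-1)
t=3: X=(-1), d=1 → -e1, X_4=(-2)
t=4: X=(-2), d=0 → +e1, X_5=(-1)
t=5: X=(-1), d=1 → -e1, X_6=(-2)
t=6: X=(-2), d=1 → -e1, X_7=(-3)
t=7: X=(-3), d=1 → -e1, X_8=(-4)
t=8: X=(-4), d=0 → +e1, X_9=(-3)
t=9: X=(-3), d=0 → +e1, X_10=(-2)
t=10: X=(-2), d=1 → -e1, X_11=(-3)
t=11: X=(-3), d=1 → -e1, X_12=(-4)
t=12: X=(-4), d=0 → +e1, X_13=(-3)
t=13: X=(-3), d=0 → +e1, X_14=(-2)
t=14: X=(-2), d=1 → -e1, X_15=(-3)
t=15: X=(-3), d=1 → -e1, X_16=(-4)
t=16: X=(-4), d=0 → +e1, X_17=(-3)
t=17: X=(-3), d=1 → -e1, X_18=(-4)


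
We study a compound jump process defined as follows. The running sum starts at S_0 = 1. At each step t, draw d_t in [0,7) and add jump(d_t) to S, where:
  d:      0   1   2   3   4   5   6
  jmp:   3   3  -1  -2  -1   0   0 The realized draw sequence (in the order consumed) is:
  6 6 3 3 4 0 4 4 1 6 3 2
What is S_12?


-3

t=0: S=1, d=6, jump=0, S_1=1
t=1: S=1, d=6, jump=0, S_2=1
t=2: S=1, d=3, jump=-2, S_3=-1
t=3: S=-1, d=3, jump=-2, S_4=-3
t=4: S=-3, d=4, jump=-1, S_5=-4
t=5: S=-4, d=0, jump=3, S_6=-1
t=6: S=-1, d=4, jump=-1, S_7=-2
t=7: S=-2, d=4, jump=-1, S_8=-3
t=8: S=-3, d=1, jump=3, S_9=0
t=9: S=0, d=6, jump=0, S_10=0
t=10: S=0, d=3, jump=-2, S_11=-2
t=11: S=-2, d=2, jump=-1, S_12=-3


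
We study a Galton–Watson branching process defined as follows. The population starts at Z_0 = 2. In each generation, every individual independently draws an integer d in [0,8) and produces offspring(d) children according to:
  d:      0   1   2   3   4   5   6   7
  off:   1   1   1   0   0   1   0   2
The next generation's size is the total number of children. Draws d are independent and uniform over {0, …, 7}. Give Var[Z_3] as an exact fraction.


2331/2048

Outcome values over d=0..7: [1, 1, 1, 0, 0, 1, 0, 2]
Σy = 6, Σy² = 8, M = 8
μ = 6/8 = 3/4,  σ² = 8/8 − (3/4)² = 7/16
V_0 = 0, E_0 = 2
V_1 = 7/16·E_0 + (3/4)²·V_0 = 7/8;  E_1 = 3/2
V_2 = 7/16·E_1 + (3/4)²·V_1 = 147/128;  E_2 = 9/8
V_3 = 7/16·E_2 + (3/4)²·V_2 = 2331/2048;  E_3 = 27/32


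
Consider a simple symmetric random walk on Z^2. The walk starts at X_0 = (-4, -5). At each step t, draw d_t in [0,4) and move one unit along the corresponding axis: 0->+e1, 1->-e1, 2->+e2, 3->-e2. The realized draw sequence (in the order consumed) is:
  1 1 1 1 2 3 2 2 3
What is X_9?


t=0: X=(-4, -5), d=1 → -e1, X_1=(-5, -5)
t=1: X=(-5, -5), d=1 → -e1, X_2=(-6, -5)
t=2: X=(-6, -5), d=1 → -e1, X_3=(-7, -5)
t=3: X=(-7, -5), d=1 → -e1, X_4=(-8, -5)
t=4: X=(-8, -5), d=2 → +e2, X_5=(-8, -4)
t=5: X=(-8, -4), d=3 → -e2, X_6=(-8, -5)
t=6: X=(-8, -5), d=2 → +e2, X_7=(-8, -4)
t=7: X=(-8, -4), d=2 → +e2, X_8=(-8, -3)
t=8: X=(-8, -3), d=3 → -e2, X_9=(-8, -4)

(-8, -4)


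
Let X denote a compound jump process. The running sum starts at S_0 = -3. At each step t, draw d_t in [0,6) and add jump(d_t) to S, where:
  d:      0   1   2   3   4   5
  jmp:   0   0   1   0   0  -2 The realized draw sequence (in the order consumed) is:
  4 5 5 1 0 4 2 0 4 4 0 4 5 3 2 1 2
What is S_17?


-6

t=0: S=-3, d=4, jump=0, S_1=-3
t=1: S=-3, d=5, jump=-2, S_2=-5
t=2: S=-5, d=5, jump=-2, S_3=-7
t=3: S=-7, d=1, jump=0, S_4=-7
t=4: S=-7, d=0, jump=0, S_5=-7
t=5: S=-7, d=4, jump=0, S_6=-7
t=6: S=-7, d=2, jump=1, S_7=-6
t=7: S=-6, d=0, jump=0, S_8=-6
t=8: S=-6, d=4, jump=0, S_9=-6
t=9: S=-6, d=4, jump=0, S_10=-6
t=10: S=-6, d=0, jump=0, S_11=-6
t=11: S=-6, d=4, jump=0, S_12=-6
t=12: S=-6, d=5, jump=-2, S_13=-8
t=13: S=-8, d=3, jump=0, S_14=-8
t=14: S=-8, d=2, jump=1, S_15=-7
t=15: S=-7, d=1, jump=0, S_16=-7
t=16: S=-7, d=2, jump=1, S_17=-6


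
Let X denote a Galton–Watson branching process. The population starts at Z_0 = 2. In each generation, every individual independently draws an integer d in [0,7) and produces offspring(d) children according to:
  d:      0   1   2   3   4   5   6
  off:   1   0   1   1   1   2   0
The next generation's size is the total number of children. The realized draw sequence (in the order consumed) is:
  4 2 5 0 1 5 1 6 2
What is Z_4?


gen 0: Z_0=2, draws=[4, 2], offspring=[1, 1], Z_1=2
gen 1: Z_1=2, draws=[5, 0], offspring=[2, 1], Z_2=3
gen 2: Z_2=3, draws=[1, 5, 1], offspring=[0, 2, 0], Z_3=2
gen 3: Z_3=2, draws=[6, 2], offspring=[0, 1], Z_4=1

1


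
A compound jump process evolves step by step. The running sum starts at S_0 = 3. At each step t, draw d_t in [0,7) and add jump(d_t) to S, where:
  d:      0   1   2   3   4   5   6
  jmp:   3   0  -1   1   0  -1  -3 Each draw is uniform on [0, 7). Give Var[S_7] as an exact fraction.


146/7

Outcome values over d=0..6: [3, 0, -1, 1, 0, -1, -3]
Σy = -1, Σy² = 21, M = 7
μ = -1/7 = -1/7,  σ² = 21/7 − (-1/7)² = 146/49
Independent increments: Var[S_7] = 7·σ² = 7·(146/49) = 146/7


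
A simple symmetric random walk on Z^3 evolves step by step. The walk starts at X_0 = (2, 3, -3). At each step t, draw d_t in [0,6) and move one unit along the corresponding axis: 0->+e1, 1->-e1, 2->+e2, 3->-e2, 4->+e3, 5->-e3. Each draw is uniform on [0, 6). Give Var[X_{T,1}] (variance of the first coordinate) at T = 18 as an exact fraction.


Outcome values over d=0..5: [1, -1, 0, 0, 0, 0]
Σy = 0, Σy² = 2, M = 6
μ = 0/6 = 0,  σ² = 2/6 − (0)² = 1/3
Independent increments: Var[X_18] = 18·σ² = 18·(1/3) = 6

6


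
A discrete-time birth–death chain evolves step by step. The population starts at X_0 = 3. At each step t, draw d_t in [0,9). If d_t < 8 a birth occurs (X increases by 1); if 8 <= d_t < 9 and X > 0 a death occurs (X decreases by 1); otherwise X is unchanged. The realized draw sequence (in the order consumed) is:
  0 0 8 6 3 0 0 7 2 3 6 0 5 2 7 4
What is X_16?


17

t=0: X=3, d=0 → birth, X_1=4
t=1: X=4, d=0 → birth, X_2=5
t=2: X=5, d=8 → death, X_3=4
t=3: X=4, d=6 → birth, X_4=5
t=4: X=5, d=3 → birth, X_5=6
t=5: X=6, d=0 → birth, X_6=7
t=6: X=7, d=0 → birth, X_7=8
t=7: X=8, d=7 → birth, X_8=9
t=8: X=9, d=2 → birth, X_9=10
t=9: X=10, d=3 → birth, X_10=11
t=10: X=11, d=6 → birth, X_11=12
t=11: X=12, d=0 → birth, X_12=13
t=12: X=13, d=5 → birth, X_13=14
t=13: X=14, d=2 → birth, X_14=15
t=14: X=15, d=7 → birth, X_15=16
t=15: X=16, d=4 → birth, X_16=17


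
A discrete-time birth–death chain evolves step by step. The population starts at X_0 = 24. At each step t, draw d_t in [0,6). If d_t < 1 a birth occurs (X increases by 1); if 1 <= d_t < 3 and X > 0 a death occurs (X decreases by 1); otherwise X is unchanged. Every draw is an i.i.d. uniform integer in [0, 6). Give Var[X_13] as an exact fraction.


X can drop by at most 1 per step and X_0 = 24 > T = 13, so X_t >= 24 − t >= 11 > 0 for every t <= 13: the floor at 0 (the 'and X > 0' condition) never binds. Hence X_13 = X_0 + Σ_{t<13} Y_t with i.i.d. increments Y_t = y(d_t) ∈ {+1, −1, 0}.
Outcome values over d=0..5: [1, -1, -1, 0, 0, 0]
Σy = -1, Σy² = 3, M = 6
μ = -1/6 = -1/6,  σ² = 3/6 − (-1/6)² = 17/36
Independent increments: Var[X_13] = 13·σ² = 13·(17/36) = 221/36

221/36


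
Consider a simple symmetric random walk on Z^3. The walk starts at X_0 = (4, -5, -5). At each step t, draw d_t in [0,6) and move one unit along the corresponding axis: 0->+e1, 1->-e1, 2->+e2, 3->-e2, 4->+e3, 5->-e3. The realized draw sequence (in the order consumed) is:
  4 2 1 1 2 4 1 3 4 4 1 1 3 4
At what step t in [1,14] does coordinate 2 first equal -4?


2

t=0: X=(4, -5, -5), d=4 → +e3, X_1=(4, -5, -4)
t=1: X=(4, -5, -4), d=2 → +e2, X_2=(4, -4, -4)
t=2: X=(4, -4, -4), d=1 → -e1, X_3=(3, -4, -4)
t=3: X=(3, -4, -4), d=1 → -e1, X_4=(2, -4, -4)
t=4: X=(2, -4, -4), d=2 → +e2, X_5=(2, -3, -4)
t=5: X=(2, -3, -4), d=4 → +e3, X_6=(2, -3, -3)
t=6: X=(2, -3, -3), d=1 → -e1, X_7=(1, -3, -3)
t=7: X=(1, -3, -3), d=3 → -e2, X_8=(1, -4, -3)
t=8: X=(1, -4, -3), d=4 → +e3, X_9=(1, -4, -2)
t=9: X=(1, -4, -2), d=4 → +e3, X_10=(1, -4, -1)
t=10: X=(1, -4, -1), d=1 → -e1, X_11=(0, -4, -1)
t=11: X=(0, -4, -1), d=1 → -e1, X_12=(-1, -4, -1)
t=12: X=(-1, -4, -1), d=3 → -e2, X_13=(-1, -5, -1)
t=13: X=(-1, -5, -1), d=4 → +e3, X_14=(-1, -5, 0)


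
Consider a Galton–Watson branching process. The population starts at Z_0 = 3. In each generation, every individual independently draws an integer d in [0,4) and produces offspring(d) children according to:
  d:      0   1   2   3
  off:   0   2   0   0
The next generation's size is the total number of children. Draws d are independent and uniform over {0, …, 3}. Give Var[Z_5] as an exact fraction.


279/1024

Outcome values over d=0..3: [0, 2, 0, 0]
Σy = 2, Σy² = 4, M = 4
μ = 2/4 = 1/2,  σ² = 4/4 − (1/2)² = 3/4
V_0 = 0, E_0 = 3
V_1 = 3/4·E_0 + (1/2)²·V_0 = 9/4;  E_1 = 3/2
V_2 = 3/4·E_1 + (1/2)²·V_1 = 27/16;  E_2 = 3/4
V_3 = 3/4·E_2 + (1/2)²·V_2 = 63/64;  E_3 = 3/8
V_4 = 3/4·E_3 + (1/2)²·V_3 = 135/256;  E_4 = 3/16
V_5 = 3/4·E_4 + (1/2)²·V_4 = 279/1024;  E_5 = 3/32


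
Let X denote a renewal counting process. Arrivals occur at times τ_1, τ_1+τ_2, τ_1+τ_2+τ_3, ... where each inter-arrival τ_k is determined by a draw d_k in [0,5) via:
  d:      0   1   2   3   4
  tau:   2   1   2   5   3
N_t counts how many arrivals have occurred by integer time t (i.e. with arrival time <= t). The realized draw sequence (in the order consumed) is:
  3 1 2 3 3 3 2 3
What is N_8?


draw d_1=3: τ_1=5, arrival time A_1=5
draw d_2=1: τ_2=1, arrival time A_2=6
draw d_3=2: τ_3=2, arrival time A_3=8
draw d_4=3: τ_4=5, arrival time A_4=13
draw d_5=3: τ_5=5, arrival time A_5=18
draw d_6=3: τ_6=5, arrival time A_6=23
draw d_7=2: τ_7=2, arrival time A_7=25
draw d_8=3: τ_8=5, arrival time A_8=30
N_t over t=0..8: 0:0 1:0 2:0 3:0 4:0 5:1 6:2 7:2 8:3

3


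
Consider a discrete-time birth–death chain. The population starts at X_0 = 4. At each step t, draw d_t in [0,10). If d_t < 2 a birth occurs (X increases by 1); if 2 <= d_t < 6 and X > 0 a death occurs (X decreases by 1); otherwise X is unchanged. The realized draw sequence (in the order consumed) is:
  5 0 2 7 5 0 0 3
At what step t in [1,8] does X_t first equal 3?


1

t=0: X=4, d=5 → death, X_1=3
t=1: X=3, d=0 → birth, X_2=4
t=2: X=4, d=2 → death, X_3=3
t=3: X=3, d=7 → hold, X_4=3
t=4: X=3, d=5 → death, X_5=2
t=5: X=2, d=0 → birth, X_6=3
t=6: X=3, d=0 → birth, X_7=4
t=7: X=4, d=3 → death, X_8=3


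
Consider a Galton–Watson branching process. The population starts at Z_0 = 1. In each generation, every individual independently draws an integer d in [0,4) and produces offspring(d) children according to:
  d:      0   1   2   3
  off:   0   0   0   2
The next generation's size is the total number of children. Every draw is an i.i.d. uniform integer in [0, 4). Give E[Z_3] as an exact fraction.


1/8

Outcome values over d=0..3: [0, 0, 0, 2]
Σy = 2, Σy² = 4, M = 4
μ = 2/4 = 1/2,  σ² = 4/4 − (1/2)² = 3/4
E[Z_0] = 1
E[Z_1] = 1/2·E[Z_0] = 1/2
E[Z_2] = 1/2·E[Z_1] = 1/4
E[Z_3] = 1/2·E[Z_2] = 1/8


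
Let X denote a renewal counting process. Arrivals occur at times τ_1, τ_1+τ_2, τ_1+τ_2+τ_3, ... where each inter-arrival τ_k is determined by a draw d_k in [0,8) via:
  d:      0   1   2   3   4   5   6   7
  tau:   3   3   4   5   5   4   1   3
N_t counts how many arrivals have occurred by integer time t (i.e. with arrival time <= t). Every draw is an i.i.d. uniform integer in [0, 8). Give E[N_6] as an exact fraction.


369481/262144

Inter-arrival values over d=0..7: [3, 3, 4, 5, 5, 4, 1, 3]
Each d has probability 1/8, so the pmf of τ is: f(1) = 1/8, f(3) = 3/8, f(4) = 1/4, f(5) = 1/4
Renewal equation for m(n) = E[N_n]: condition on τ_1 = k (if k <= n, one arrival plus a fresh copy on the remaining n−k steps): m(n) = F(n) + Σ_{k<=n} f(k)·m(n−k), where F(n) = P(τ <= n) and m(0) = 0
m(1) = F(1) = 1/8
m(2) = F(2) + f(1)·m(1) = 1/8 + 1/8·1/8 = 9/64
m(3) = F(3) + f(1)·m(2) = 1/2 + 1/8·9/64 = 265/512
m(4) = F(4) + f(1)·m(3) + f(3)·m(1) = 3/4 + 1/8·265/512 + 3/8·1/8 = 3529/4096
m(5) = F(5) + f(1)·m(4) + f(3)·m(2) + f(4)·m(1) = 1 + 1/8·3529/4096 + 3/8·9/64 + 1/4·1/8 = 39049/32768
m(6) = F(6) + f(1)·m(5) + f(3)·m(3) + f(4)·m(2) + f(5)·m(1) = 1 + 1/8·39049/32768 + 3/8·265/512 + 1/4·9/64 + 1/4·1/8 = 369481/262144
E[N_6] = m(6) = 369481/262144


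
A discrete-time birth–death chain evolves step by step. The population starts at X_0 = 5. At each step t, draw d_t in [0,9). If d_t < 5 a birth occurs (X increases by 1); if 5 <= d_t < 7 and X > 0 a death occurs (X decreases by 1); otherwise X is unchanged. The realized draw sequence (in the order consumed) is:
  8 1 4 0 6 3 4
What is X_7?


9

t=0: X=5, d=8 → hold, X_1=5
t=1: X=5, d=1 → birth, X_2=6
t=2: X=6, d=4 → birth, X_3=7
t=3: X=7, d=0 → birth, X_4=8
t=4: X=8, d=6 → death, X_5=7
t=5: X=7, d=3 → birth, X_6=8
t=6: X=8, d=4 → birth, X_7=9
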